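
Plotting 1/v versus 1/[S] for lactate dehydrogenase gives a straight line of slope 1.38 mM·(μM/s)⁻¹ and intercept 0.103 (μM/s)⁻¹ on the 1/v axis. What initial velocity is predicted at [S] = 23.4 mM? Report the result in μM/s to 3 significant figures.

The y-intercept is 1/Vmax, so Vmax = 1/0.103 = 9.71 μM/s.
The slope is Km/Vmax, so Km = 1.38 × 9.71 = 13.4 mM.
Then v = 9.71 × 23.4/(13.4 + 23.4) = 6.17 μM/s.

6.17 μM/s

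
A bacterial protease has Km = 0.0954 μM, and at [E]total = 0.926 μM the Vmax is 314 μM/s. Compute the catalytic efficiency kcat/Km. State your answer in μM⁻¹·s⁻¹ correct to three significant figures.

kcat = Vmax/[E]total = 314/0.926 = 339 s⁻¹.
kcat/Km = 339/0.0954 = 3550 μM⁻¹·s⁻¹.

3550 μM⁻¹·s⁻¹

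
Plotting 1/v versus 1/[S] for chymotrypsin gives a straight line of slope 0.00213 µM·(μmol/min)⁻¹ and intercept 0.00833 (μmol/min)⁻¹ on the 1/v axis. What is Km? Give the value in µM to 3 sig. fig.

0.256 µM

y-intercept = 1/Vmax ⇒ Vmax = 120 μmol/min; slope = Km/Vmax ⇒ Km = slope × Vmax.
Km = 0.00213 × 120 = 0.256 µM.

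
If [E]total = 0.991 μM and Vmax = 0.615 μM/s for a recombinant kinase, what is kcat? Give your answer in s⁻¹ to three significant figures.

0.621 s⁻¹

kcat = Vmax/[E]total = 0.615 μM/s / 0.991 μM = 0.621 s⁻¹.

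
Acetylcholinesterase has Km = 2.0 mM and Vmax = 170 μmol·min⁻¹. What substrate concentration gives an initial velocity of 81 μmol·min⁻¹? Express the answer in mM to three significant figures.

1.82 mM

The required fractional saturation is v/Vmax = 81/170 = 0.4765.
Then [S]/(Km+[S]) = 0.4765 ⇒ [S] = 2.0 × 0.4765/(1 − 0.4765) = 1.82 mM.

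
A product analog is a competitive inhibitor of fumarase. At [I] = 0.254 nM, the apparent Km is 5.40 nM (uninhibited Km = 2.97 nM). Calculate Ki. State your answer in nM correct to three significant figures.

0.310 nM

Competitive: Km,app = α·Km with α = 1 + [I]/Ki.
α = Km,app/Km = 5.40/2.97 = 1.818.
Since α = 1 + [I]/Ki, [I]/Ki = 1.818 − 1 = 0.8182 and Ki = 0.254/0.8182 = 0.310 nM.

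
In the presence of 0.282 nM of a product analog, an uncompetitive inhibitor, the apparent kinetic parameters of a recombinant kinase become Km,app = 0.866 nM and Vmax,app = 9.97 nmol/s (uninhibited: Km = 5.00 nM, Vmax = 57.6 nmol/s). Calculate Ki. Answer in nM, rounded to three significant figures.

Uncompetitive: Vmax,app = Vmax/α (and Km,app = Km/α) with α = 1 + [I]/Ki.
α = Vmax/Vmax,app = 57.6/9.97 = 5.777.
Since α = 1 + [I]/Ki, [I]/Ki = 5.777 − 1 = 4.777 and Ki = 0.282/4.777 = 0.0590 nM.

0.0590 nM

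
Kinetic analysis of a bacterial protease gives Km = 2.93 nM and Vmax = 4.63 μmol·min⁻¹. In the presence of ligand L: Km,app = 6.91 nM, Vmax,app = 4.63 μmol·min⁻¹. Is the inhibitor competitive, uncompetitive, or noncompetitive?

competitive

Km increases (2.93 → 6.91 nM) while Vmax is unchanged — the hallmark of competitive inhibition.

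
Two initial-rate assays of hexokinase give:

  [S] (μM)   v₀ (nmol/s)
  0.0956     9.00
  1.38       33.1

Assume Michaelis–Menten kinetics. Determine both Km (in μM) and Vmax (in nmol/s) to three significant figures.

Km = 0.344 μM; Vmax = 41.3 nmol/s

From v = Vmax[S]/(Km+[S]), each point gives Vmax = v(Km+[S])/[S].
Equating: 9.00(Km+0.0956)/0.0956 = 33.1(Km+1.38)/1.38.
94.14·Km + 9.00 = 23.99·Km + 33.1, so (94.14 − 23.99)·Km = 33.1 − 9.00.
Km = 24.10/70.16 = 0.344 μM; then Vmax = 9.00(0.344+0.0956)/0.0956 = 41.3 nmol/s.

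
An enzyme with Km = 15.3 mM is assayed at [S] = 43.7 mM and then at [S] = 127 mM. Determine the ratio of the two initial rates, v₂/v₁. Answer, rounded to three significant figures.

Since Vmax cancels, v₂/v₁ = [S]₂(Km+[S]₁) / [S]₁(Km+[S]₂).
= 127×(15.3+43.7) / (43.7×(15.3+127)) = 7493/6219 = 1.20.

1.20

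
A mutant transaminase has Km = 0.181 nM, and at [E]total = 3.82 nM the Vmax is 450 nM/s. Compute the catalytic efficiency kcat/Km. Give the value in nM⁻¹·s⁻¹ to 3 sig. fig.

651 nM⁻¹·s⁻¹

kcat = Vmax/[E]total = 450/3.82 = 118 s⁻¹.
kcat/Km = 118/0.181 = 651 nM⁻¹·s⁻¹.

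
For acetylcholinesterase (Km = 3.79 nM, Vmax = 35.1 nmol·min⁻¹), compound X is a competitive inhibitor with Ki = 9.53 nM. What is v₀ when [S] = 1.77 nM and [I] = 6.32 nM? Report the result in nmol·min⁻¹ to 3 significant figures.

With α = 1 + [I]/Ki = 1 + 6.32/9.53 = 1.663, the competitive rate law is v = Vmax[S] / (αKm + [S]).
v = 35.1×1.77 / (1.663×3.79 + 1.77) = 62.13/8.073 = 7.70 nmol·min⁻¹.

7.70 nmol·min⁻¹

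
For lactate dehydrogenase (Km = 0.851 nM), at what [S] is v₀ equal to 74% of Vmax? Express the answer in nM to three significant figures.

2.42 nM

v/Vmax = [S]/(Km+[S]) = 0.74, so [S] = Km·0.74/(1 − 0.74) = 0.851 × 2.846.
[S] = 2.42 nM.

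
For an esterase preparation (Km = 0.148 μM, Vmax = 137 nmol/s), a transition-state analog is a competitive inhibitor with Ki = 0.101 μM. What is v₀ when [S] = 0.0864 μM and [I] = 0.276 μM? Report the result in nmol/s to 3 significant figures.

18.5 nmol/s

α = 1 + [I]/Ki = 1 + 0.276/0.101 = 3.733.
For a competitive inhibitor, Vmax is unchanged and the apparent Km becomes α·Km: Km,app = 0.552 μM, Vmax,app = 137 nmol/s.
v = Vmax,app·[S]/(Km,app + [S]) = 137 × 0.0864/(0.552 + 0.0864) = 18.5 nmol/s.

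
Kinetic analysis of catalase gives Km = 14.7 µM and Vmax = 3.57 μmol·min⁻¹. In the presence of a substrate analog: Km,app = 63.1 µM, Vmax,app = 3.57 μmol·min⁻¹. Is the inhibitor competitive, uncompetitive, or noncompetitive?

competitive

Km increases (14.7 → 63.1 µM) while Vmax is unchanged — the hallmark of competitive inhibition.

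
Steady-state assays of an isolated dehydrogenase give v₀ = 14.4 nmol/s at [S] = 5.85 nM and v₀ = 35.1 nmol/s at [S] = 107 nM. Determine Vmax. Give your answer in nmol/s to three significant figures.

From v = Vmax[S]/(Km+[S]), each point gives Vmax = v(Km+[S])/[S].
Equating: 14.4(Km+5.85)/5.85 = 35.1(Km+107)/107.
2.462·Km + 14.4 = 0.3280·Km + 35.1, so (2.462 − 0.3280)·Km = 35.1 − 14.4.
Km = 20.70/2.134 = 9.70 nM; then Vmax = 14.4(9.70+5.85)/5.85 = 38.3 nmol/s.

38.3 nmol/s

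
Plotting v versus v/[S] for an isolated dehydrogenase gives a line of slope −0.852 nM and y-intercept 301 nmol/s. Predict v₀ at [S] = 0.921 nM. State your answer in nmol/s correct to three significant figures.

156 nmol/s

In the Eadie–Hofstee form v = Vmax − Km·(v/[S]), the slope is −Km and the intercept is Vmax, so Km = 0.852 nM and Vmax = 301 nmol/s.
v = 301 × 0.921/(0.852 + 0.921) = 156 nmol/s.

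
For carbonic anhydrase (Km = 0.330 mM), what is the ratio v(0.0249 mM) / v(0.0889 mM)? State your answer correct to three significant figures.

The fractional saturations are [S]/(Km+[S]) = 0.0889/0.4189 = 0.2122 and 0.0249/0.3549 = 0.07016.
v₂/v₁ is just their ratio: 0.07016/0.2122 = 0.331.

0.331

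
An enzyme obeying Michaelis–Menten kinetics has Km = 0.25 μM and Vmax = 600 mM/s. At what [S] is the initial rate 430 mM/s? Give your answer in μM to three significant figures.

The required fractional saturation is v/Vmax = 430/600 = 0.7167.
Then [S]/(Km+[S]) = 0.7167 ⇒ [S] = 0.25 × 0.7167/(1 − 0.7167) = 0.632 μM.

0.632 μM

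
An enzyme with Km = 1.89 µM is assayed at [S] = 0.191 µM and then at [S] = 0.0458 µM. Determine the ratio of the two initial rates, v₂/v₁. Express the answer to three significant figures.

The fractional saturations are [S]/(Km+[S]) = 0.191/2.081 = 0.09178 and 0.0458/1.936 = 0.02366.
v₂/v₁ is just their ratio: 0.02366/0.09178 = 0.258.

0.258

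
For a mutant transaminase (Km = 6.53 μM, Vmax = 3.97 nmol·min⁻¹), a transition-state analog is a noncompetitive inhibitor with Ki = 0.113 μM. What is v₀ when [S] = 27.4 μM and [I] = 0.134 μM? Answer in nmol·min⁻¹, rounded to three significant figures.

1.47 nmol·min⁻¹

With α = 1 + [I]/Ki = 1 + 0.134/0.113 = 2.186, the noncompetitive rate law is v = (Vmax/α)·[S] / (Km + [S]).
v = (3.97/2.186)×27.4 / (6.53 + 27.4) = 49.76/33.93 = 1.47 nmol·min⁻¹.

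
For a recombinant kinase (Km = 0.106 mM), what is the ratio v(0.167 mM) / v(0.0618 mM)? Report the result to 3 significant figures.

1.66

Since Vmax cancels, v₂/v₁ = [S]₂(Km+[S]₁) / [S]₁(Km+[S]₂).
= 0.167×(0.106+0.0618) / (0.0618×(0.106+0.167)) = 0.02802/0.01687 = 1.66.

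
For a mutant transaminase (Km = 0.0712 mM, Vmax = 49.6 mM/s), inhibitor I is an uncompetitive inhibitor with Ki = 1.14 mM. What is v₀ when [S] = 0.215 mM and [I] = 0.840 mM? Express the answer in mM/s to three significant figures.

α = 1 + [I]/Ki = 1 + 0.840/1.14 = 1.737.
For an uncompetitive inhibitor, both parameters are divided by α, giving Vmax/α and Km/α: Km,app = 0.0410 mM, Vmax,app = 28.6 mM/s.
v = Vmax,app·[S]/(Km,app + [S]) = 28.6 × 0.215/(0.0410 + 0.215) = 24.0 mM/s.

24.0 mM/s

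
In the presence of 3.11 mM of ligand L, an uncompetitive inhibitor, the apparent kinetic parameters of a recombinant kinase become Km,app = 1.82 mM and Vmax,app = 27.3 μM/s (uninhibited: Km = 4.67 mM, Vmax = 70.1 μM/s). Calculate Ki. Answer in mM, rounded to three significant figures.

Uncompetitive: Vmax,app = Vmax/α (and Km,app = Km/α) with α = 1 + [I]/Ki.
α = Vmax/Vmax,app = 70.1/27.3 = 2.568.
Ki = [I]/(α − 1) = 3.11/1.568 = 1.98 mM.

1.98 mM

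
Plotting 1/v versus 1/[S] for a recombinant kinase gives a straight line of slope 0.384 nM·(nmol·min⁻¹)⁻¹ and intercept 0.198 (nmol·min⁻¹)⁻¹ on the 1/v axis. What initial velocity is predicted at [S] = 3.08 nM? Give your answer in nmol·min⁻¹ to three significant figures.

3.10 nmol·min⁻¹

The y-intercept is 1/Vmax, so Vmax = 1/0.198 = 5.05 nmol·min⁻¹.
The slope is Km/Vmax, so Km = 0.384 × 5.05 = 1.94 nM.
Then v = 5.05 × 3.08/(1.94 + 3.08) = 3.10 nmol·min⁻¹.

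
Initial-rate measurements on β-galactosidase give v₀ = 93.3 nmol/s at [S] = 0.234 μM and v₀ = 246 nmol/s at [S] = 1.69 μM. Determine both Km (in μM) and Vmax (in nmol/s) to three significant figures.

In reciprocal form, 1/v = (Km/Vmax)·(1/[S]) + 1/Vmax. The two points give (1/[S], 1/v) = (4.274, 0.01072) and (0.5917, 0.004065).
Slope = (0.01072 − 0.004065)/(4.274 − 0.5917) = 0.001807; intercept = 0.01072 − 0.001807×4.274 = 0.002996.
Vmax = 1/intercept = 334 nmol/s; Km = slope × Vmax = 0.001807 × 334 = 0.603 μM.

Km = 0.603 μM; Vmax = 334 nmol/s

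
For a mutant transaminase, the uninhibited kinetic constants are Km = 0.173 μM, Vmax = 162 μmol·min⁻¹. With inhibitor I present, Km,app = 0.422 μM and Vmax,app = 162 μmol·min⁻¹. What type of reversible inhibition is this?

competitive

Km increases (0.173 → 0.422 μM) while Vmax is unchanged — the hallmark of competitive inhibition.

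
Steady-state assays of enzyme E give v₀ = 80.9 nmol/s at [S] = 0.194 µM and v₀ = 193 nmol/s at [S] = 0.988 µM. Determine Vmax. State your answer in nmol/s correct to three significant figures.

In reciprocal form, 1/v = (Km/Vmax)·(1/[S]) + 1/Vmax. The two points give (1/[S], 1/v) = (5.155, 0.01236) and (1.012, 0.005181).
Slope = (0.01236 − 0.005181)/(5.155 − 1.012) = 0.001733; intercept = 0.01236 − 0.001733×5.155 = 0.003427.
Vmax = 1/intercept = 292 nmol/s; Km = slope × Vmax = 0.001733 × 292 = 0.506 µM.

292 nmol/s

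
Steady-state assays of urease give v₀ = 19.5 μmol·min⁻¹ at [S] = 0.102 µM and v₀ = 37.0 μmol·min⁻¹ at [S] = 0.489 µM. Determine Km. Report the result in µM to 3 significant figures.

From v = Vmax[S]/(Km+[S]), each point gives Vmax = v(Km+[S])/[S].
Equating: 19.5(Km+0.102)/0.102 = 37.0(Km+0.489)/0.489.
191.2·Km + 19.5 = 75.66·Km + 37.0, so (191.2 − 75.66)·Km = 37.0 − 19.5.
Km = 17.50/115.5 = 0.151 µM; then Vmax = 19.5(0.151+0.102)/0.102 = 48.5 μmol·min⁻¹.

0.151 µM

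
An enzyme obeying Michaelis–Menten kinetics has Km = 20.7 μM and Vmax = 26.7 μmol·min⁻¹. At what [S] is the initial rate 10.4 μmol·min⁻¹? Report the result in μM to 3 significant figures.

The required fractional saturation is v/Vmax = 10.4/26.7 = 0.3895.
Then [S]/(Km+[S]) = 0.3895 ⇒ [S] = 20.7 × 0.3895/(1 − 0.3895) = 13.2 μM.

13.2 μM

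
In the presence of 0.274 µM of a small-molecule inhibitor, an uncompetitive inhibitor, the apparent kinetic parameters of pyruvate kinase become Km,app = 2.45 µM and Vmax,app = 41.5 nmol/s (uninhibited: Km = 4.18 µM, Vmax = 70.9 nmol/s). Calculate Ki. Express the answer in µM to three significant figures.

Uncompetitive: Vmax,app = Vmax/α (and Km,app = Km/α) with α = 1 + [I]/Ki.
α = Vmax/Vmax,app = 70.9/41.5 = 1.708.
Since α = 1 + [I]/Ki, [I]/Ki = 1.708 − 1 = 0.7084 and Ki = 0.274/0.7084 = 0.387 µM.

0.387 µM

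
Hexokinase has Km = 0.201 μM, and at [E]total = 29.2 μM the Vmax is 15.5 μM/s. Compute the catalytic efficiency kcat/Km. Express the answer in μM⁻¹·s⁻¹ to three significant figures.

2.64 μM⁻¹·s⁻¹

kcat = Vmax/[E]total = 15.5/29.2 = 0.531 s⁻¹.
kcat/Km = 0.531/0.201 = 2.64 μM⁻¹·s⁻¹.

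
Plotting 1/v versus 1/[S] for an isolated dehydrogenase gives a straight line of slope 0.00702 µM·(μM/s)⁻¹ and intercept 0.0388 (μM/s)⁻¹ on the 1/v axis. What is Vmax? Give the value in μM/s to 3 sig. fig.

25.8 μM/s

The y-intercept of a Lineweaver–Burk plot equals 1/Vmax, so Vmax = 1/0.0388 = 25.8 μM/s.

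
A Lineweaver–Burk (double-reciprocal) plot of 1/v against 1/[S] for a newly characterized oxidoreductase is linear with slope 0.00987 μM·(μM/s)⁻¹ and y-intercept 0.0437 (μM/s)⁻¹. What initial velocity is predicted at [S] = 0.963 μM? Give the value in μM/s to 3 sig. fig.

18.5 μM/s

The y-intercept is 1/Vmax, so Vmax = 1/0.0437 = 22.9 μM/s.
The slope is Km/Vmax, so Km = 0.00987 × 22.9 = 0.226 μM.
Then v = 22.9 × 0.963/(0.226 + 0.963) = 18.5 μM/s.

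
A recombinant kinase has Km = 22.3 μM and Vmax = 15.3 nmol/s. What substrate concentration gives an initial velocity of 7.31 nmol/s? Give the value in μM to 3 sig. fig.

20.4 μM

Rearranging v = Vmax[S]/(Km+[S]) gives [S] = Km·v/(Vmax − v).
[S] = 22.3 × 7.31 / (15.3 − 7.31) = 163.0/7.990 = 20.4 μM.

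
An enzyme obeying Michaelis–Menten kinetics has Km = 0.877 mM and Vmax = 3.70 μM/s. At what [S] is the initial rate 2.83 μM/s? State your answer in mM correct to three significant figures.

2.85 mM

Rearranging v = Vmax[S]/(Km+[S]) gives [S] = Km·v/(Vmax − v).
[S] = 0.877 × 2.83 / (3.70 − 2.83) = 2.482/0.8700 = 2.85 mM.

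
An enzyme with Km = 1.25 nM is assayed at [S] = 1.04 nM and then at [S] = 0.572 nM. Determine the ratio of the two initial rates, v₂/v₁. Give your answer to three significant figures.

The fractional saturations are [S]/(Km+[S]) = 1.04/2.290 = 0.4541 and 0.572/1.822 = 0.3139.
v₂/v₁ is just their ratio: 0.3139/0.4541 = 0.691.

0.691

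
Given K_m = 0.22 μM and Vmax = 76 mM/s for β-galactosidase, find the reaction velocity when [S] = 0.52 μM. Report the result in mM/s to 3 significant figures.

[S]/(Km+[S]) = 0.52/0.7400 = 0.7027, the fractional saturation.
v = 0.7027 × Vmax = 0.7027 × 76 = 53.4 mM/s.

53.4 mM/s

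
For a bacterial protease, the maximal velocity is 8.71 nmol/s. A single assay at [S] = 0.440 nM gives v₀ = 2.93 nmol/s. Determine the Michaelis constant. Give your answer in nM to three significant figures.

0.868 nM

From v = Vmax[S]/(Km+[S]), Km = [S](Vmax − v)/v.
Km = 0.440 × (8.71 − 2.93) / 2.93 = 2.543/2.93 = 0.868 nM.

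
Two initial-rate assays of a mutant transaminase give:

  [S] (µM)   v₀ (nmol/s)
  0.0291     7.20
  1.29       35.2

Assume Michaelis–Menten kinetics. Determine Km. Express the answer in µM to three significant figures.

0.127 µM

In reciprocal form, 1/v = (Km/Vmax)·(1/[S]) + 1/Vmax. The two points give (1/[S], 1/v) = (34.36, 0.1389) and (0.7752, 0.02841).
Slope = (0.1389 − 0.02841)/(34.36 − 0.7752) = 0.003289; intercept = 0.1389 − 0.003289×34.36 = 0.02586.
Vmax = 1/intercept = 38.7 nmol/s; Km = slope × Vmax = 0.003289 × 38.7 = 0.127 µM.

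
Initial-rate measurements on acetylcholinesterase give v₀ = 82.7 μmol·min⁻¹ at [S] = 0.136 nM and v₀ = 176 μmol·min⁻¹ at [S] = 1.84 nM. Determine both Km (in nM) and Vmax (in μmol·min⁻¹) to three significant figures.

In reciprocal form, 1/v = (Km/Vmax)·(1/[S]) + 1/Vmax. The two points give (1/[S], 1/v) = (7.353, 0.01209) and (0.5435, 0.005682).
Slope = (0.01209 − 0.005682)/(7.353 − 0.5435) = 0.0009413; intercept = 0.01209 − 0.0009413×7.353 = 0.005170.
Vmax = 1/intercept = 193 μmol·min⁻¹; Km = slope × Vmax = 0.0009413 × 193 = 0.182 nM.

Km = 0.182 nM; Vmax = 193 μmol·min⁻¹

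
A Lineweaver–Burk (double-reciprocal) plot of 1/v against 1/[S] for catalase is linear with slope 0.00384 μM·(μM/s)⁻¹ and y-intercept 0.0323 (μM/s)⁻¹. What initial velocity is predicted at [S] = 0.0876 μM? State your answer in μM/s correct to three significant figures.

13.1 μM/s

The y-intercept is 1/Vmax, so Vmax = 1/0.0323 = 31.0 μM/s.
The slope is Km/Vmax, so Km = 0.00384 × 31.0 = 0.119 μM.
Then v = 31.0 × 0.0876/(0.119 + 0.0876) = 13.1 μM/s.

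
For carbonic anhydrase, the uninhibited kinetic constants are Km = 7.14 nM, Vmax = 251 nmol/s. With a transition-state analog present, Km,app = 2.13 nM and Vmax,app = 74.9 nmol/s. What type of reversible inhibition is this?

uncompetitive

Both Km and Vmax decrease by the same factor (~3.35-fold) — characteristic of uncompetitive inhibition.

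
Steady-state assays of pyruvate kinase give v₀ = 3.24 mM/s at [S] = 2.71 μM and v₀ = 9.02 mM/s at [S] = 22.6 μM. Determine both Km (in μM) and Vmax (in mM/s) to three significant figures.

Km = 7.26 μM; Vmax = 11.9 mM/s

From v = Vmax[S]/(Km+[S]), each point gives Vmax = v(Km+[S])/[S].
Equating: 3.24(Km+2.71)/2.71 = 9.02(Km+22.6)/22.6.
1.196·Km + 3.24 = 0.3991·Km + 9.02, so (1.196 − 0.3991)·Km = 9.02 − 3.24.
Km = 5.780/0.7965 = 7.26 μM; then Vmax = 3.24(7.26+2.71)/2.71 = 11.9 mM/s.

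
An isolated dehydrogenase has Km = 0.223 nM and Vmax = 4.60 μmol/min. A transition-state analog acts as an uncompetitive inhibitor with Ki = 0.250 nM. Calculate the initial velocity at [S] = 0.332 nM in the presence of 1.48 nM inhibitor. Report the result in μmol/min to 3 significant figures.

0.606 μmol/min

With α = 1 + [I]/Ki = 1 + 1.48/0.250 = 6.920, the uncompetitive rate law is v = (Vmax/α)·[S] / (Km/α + [S]).
v = (4.60/6.920)×0.332 / (0.223/6.920 + 0.332) = 0.2207/0.3642 = 0.606 μmol/min.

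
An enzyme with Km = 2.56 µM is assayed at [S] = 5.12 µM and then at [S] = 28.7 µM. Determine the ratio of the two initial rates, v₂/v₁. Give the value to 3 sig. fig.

1.38

Since Vmax cancels, v₂/v₁ = [S]₂(Km+[S]₁) / [S]₁(Km+[S]₂).
= 28.7×(2.56+5.12) / (5.12×(2.56+28.7)) = 220.4/160.1 = 1.38.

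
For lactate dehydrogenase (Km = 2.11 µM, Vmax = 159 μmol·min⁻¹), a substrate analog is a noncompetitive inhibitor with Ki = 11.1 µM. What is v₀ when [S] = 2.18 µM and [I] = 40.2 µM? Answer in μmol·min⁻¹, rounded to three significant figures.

17.5 μmol·min⁻¹

α = 1 + [I]/Ki = 1 + 40.2/11.1 = 4.622.
For a noncompetitive inhibitor, Vmax is reduced to Vmax/α while Km is unchanged: Km,app = 2.11 µM, Vmax,app = 34.4 μmol·min⁻¹.
v = Vmax,app·[S]/(Km,app + [S]) = 34.4 × 2.18/(2.11 + 2.18) = 17.5 μmol·min⁻¹.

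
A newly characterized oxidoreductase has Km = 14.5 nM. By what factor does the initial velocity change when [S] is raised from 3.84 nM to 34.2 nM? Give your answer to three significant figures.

The fractional saturations are [S]/(Km+[S]) = 3.84/18.34 = 0.2094 and 34.2/48.70 = 0.7023.
v₂/v₁ is just their ratio: 0.7023/0.2094 = 3.35.

3.35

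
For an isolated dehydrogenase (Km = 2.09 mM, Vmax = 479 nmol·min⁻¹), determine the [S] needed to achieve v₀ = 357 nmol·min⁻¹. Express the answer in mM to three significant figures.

Rearranging v = Vmax[S]/(Km+[S]) gives [S] = Km·v/(Vmax − v).
[S] = 2.09 × 357 / (479 − 357) = 746.1/122.0 = 6.12 mM.

6.12 mM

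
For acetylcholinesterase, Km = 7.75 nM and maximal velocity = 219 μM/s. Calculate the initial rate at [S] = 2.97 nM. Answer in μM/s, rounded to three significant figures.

v = Vmax·[S]/(Km + [S]) = 219 × 2.97 / (7.75 + 2.97)
  = 650.4 / 10.72 = 60.7 μM/s.

60.7 μM/s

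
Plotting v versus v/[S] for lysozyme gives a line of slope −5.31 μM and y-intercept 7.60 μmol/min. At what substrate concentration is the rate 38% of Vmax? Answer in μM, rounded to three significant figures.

3.25 μM

The Eadie–Hofstee slope gives Km = 5.31 μM (slope = −Km).
v/Vmax = [S]/(Km+[S]) = 0.38 ⇒ [S] = Km·0.38/(1−0.38) = 5.31 × 0.6129 = 3.25 μM.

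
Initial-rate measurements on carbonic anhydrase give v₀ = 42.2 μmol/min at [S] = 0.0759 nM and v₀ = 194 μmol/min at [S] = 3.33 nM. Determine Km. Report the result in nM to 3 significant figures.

0.305 nM

From v = Vmax[S]/(Km+[S]), each point gives Vmax = v(Km+[S])/[S].
Equating: 42.2(Km+0.0759)/0.0759 = 194(Km+3.33)/3.33.
556.0·Km + 42.2 = 58.26·Km + 194, so (556.0 − 58.26)·Km = 194 − 42.2.
Km = 151.8/497.7 = 0.305 nM; then Vmax = 42.2(0.305+0.0759)/0.0759 = 212 μmol/min.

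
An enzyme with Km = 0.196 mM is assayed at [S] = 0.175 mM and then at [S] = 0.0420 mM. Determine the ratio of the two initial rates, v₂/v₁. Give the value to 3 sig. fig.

Since Vmax cancels, v₂/v₁ = [S]₂(Km+[S]₁) / [S]₁(Km+[S]₂).
= 0.0420×(0.196+0.175) / (0.175×(0.196+0.0420)) = 0.01558/0.04165 = 0.374.

0.374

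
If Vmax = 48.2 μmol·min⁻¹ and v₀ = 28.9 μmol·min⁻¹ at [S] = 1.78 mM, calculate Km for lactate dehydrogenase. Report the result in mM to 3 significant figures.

1.19 mM

v/Vmax = 28.9/48.2 = 0.5996 = [S]/(Km+[S]).
So Km + [S] = [S]/0.5996 = 2.969 mM, giving Km = 2.969 − 1.78 = 1.19 mM.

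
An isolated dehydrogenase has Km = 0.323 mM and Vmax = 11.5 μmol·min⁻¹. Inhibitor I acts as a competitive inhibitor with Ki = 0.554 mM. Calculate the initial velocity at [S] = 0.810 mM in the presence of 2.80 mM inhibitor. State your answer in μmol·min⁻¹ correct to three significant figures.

3.37 μmol·min⁻¹

α = 1 + [I]/Ki = 1 + 2.80/0.554 = 6.054.
For a competitive inhibitor, Vmax is unchanged and the apparent Km becomes α·Km: Km,app = 1.96 mM, Vmax,app = 11.5 μmol·min⁻¹.
v = Vmax,app·[S]/(Km,app + [S]) = 11.5 × 0.810/(1.96 + 0.810) = 3.37 μmol·min⁻¹.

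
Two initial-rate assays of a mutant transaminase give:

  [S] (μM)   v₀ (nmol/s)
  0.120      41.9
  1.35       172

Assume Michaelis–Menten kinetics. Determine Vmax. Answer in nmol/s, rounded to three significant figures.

From v = Vmax[S]/(Km+[S]), each point gives Vmax = v(Km+[S])/[S].
Equating: 41.9(Km+0.120)/0.120 = 172(Km+1.35)/1.35.
349.2·Km + 41.9 = 127.4·Km + 172, so (349.2 − 127.4)·Km = 172 − 41.9.
Km = 130.1/221.8 = 0.587 μM; then Vmax = 41.9(0.587+0.120)/0.120 = 247 nmol/s.

247 nmol/s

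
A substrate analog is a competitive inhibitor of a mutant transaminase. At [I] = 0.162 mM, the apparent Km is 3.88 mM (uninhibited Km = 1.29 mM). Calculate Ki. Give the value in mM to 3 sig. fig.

Competitive: Km,app = α·Km with α = 1 + [I]/Ki.
α = Km,app/Km = 3.88/1.29 = 3.008.
Ki = [I]/(α − 1) = 0.162/2.008 = 0.0807 mM.

0.0807 mM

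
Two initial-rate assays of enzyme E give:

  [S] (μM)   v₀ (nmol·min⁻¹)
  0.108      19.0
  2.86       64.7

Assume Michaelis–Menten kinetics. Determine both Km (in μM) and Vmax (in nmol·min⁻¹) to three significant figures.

From v = Vmax[S]/(Km+[S]), each point gives Vmax = v(Km+[S])/[S].
Equating: 19.0(Km+0.108)/0.108 = 64.7(Km+2.86)/2.86.
175.9·Km + 19.0 = 22.62·Km + 64.7, so (175.9 − 22.62)·Km = 64.7 − 19.0.
Km = 45.70/153.3 = 0.298 μM; then Vmax = 19.0(0.298+0.108)/0.108 = 71.4 nmol·min⁻¹.

Km = 0.298 μM; Vmax = 71.4 nmol·min⁻¹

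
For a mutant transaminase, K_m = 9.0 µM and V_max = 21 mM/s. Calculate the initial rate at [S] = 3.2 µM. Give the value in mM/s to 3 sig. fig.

5.51 mM/s

v = Vmax·[S]/(Km + [S]) = 21 × 3.2 / (9.0 + 3.2)
  = 67.20 / 12.20 = 5.51 mM/s.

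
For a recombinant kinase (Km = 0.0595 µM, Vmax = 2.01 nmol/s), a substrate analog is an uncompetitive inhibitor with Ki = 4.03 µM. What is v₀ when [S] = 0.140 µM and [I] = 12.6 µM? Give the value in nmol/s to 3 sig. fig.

0.442 nmol/s

α = 1 + [I]/Ki = 1 + 12.6/4.03 = 4.127.
For an uncompetitive inhibitor, both parameters are divided by α, giving Vmax/α and Km/α: Km,app = 0.0144 µM, Vmax,app = 0.487 nmol/s.
v = Vmax,app·[S]/(Km,app + [S]) = 0.487 × 0.140/(0.0144 + 0.140) = 0.442 nmol/s.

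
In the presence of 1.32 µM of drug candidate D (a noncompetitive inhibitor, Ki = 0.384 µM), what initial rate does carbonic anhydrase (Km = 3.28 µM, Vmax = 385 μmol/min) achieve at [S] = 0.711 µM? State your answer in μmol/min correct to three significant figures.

α = 1 + [I]/Ki = 1 + 1.32/0.384 = 4.438.
For a noncompetitive inhibitor, Vmax is reduced to Vmax/α while Km is unchanged: Km,app = 3.28 µM, Vmax,app = 86.8 μmol/min.
v = Vmax,app·[S]/(Km,app + [S]) = 86.8 × 0.711/(3.28 + 0.711) = 15.5 μmol/min.

15.5 μmol/min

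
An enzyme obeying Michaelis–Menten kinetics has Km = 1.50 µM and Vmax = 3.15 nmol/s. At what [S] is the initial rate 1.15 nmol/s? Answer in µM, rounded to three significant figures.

0.862 µM

Rearranging v = Vmax[S]/(Km+[S]) gives [S] = Km·v/(Vmax − v).
[S] = 1.50 × 1.15 / (3.15 − 1.15) = 1.725/2.000 = 0.862 µM.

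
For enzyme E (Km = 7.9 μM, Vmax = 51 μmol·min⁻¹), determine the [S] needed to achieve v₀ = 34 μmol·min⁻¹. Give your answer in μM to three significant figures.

15.8 μM

Rearranging v = Vmax[S]/(Km+[S]) gives [S] = Km·v/(Vmax − v).
[S] = 7.9 × 34 / (51 − 34) = 268.6/17.00 = 15.8 μM.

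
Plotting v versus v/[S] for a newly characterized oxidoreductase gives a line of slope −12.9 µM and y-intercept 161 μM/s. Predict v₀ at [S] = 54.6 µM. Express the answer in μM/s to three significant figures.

130 μM/s

In the Eadie–Hofstee form v = Vmax − Km·(v/[S]), the slope is −Km and the intercept is Vmax, so Km = 12.9 µM and Vmax = 161 μM/s.
v = 161 × 54.6/(12.9 + 54.6) = 130 μM/s.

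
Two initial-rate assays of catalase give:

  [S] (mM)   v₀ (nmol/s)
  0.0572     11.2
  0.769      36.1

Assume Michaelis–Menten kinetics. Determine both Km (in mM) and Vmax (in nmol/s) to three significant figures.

Km = 0.167 mM; Vmax = 44.0 nmol/s

In reciprocal form, 1/v = (Km/Vmax)·(1/[S]) + 1/Vmax. The two points give (1/[S], 1/v) = (17.48, 0.08929) and (1.300, 0.02770).
Slope = (0.08929 − 0.02770)/(17.48 − 1.300) = 0.003806; intercept = 0.08929 − 0.003806×17.48 = 0.02275.
Vmax = 1/intercept = 44.0 nmol/s; Km = slope × Vmax = 0.003806 × 44.0 = 0.167 mM.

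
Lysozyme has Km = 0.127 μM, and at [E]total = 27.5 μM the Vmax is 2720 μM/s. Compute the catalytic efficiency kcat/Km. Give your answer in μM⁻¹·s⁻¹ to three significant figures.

779 μM⁻¹·s⁻¹

kcat = Vmax/[E]total = 2720/27.5 = 98.9 s⁻¹.
kcat/Km = 98.9/0.127 = 779 μM⁻¹·s⁻¹.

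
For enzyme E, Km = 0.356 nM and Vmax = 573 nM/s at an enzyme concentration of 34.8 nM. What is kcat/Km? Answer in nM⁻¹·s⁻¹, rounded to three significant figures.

kcat = Vmax/[E]total = 573/34.8 = 16.5 s⁻¹.
kcat/Km = 16.5/0.356 = 46.3 nM⁻¹·s⁻¹.

46.3 nM⁻¹·s⁻¹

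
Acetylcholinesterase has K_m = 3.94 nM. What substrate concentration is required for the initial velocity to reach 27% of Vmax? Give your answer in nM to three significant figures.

v/Vmax = [S]/(Km+[S]) = 0.27, so [S] = Km·0.27/(1 − 0.27) = 3.94 × 0.3699.
[S] = 1.46 nM.

1.46 nM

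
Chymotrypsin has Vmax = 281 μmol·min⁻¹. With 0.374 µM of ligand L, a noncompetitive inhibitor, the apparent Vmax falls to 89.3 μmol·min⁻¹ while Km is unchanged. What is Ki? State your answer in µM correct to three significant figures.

0.174 µM

Noncompetitive: Vmax,app = Vmax/α with α = 1 + [I]/Ki.
α = Vmax/Vmax,app = 281/89.3 = 3.147.
Since α = 1 + [I]/Ki, [I]/Ki = 3.147 − 1 = 2.147 and Ki = 0.374/2.147 = 0.174 µM.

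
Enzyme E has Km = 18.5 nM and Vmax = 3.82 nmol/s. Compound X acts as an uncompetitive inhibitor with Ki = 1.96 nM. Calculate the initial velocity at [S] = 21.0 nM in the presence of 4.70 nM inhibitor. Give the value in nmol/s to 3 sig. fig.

0.893 nmol/s

With α = 1 + [I]/Ki = 1 + 4.70/1.96 = 3.398, the uncompetitive rate law is v = (Vmax/α)·[S] / (Km/α + [S]).
v = (3.82/3.398)×21.0 / (18.5/3.398 + 21.0) = 23.61/26.44 = 0.893 nmol/s.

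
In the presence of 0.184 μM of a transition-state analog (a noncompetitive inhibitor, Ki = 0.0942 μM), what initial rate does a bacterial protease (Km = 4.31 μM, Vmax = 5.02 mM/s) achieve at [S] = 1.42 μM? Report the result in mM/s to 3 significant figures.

0.421 mM/s

With α = 1 + [I]/Ki = 1 + 0.184/0.0942 = 2.953, the noncompetitive rate law is v = (Vmax/α)·[S] / (Km + [S]).
v = (5.02/2.953)×1.42 / (4.31 + 1.42) = 2.414/5.730 = 0.421 mM/s.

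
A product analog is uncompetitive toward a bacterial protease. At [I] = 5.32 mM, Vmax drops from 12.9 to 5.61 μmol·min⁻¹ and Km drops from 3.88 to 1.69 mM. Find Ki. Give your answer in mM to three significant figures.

4.09 mM

Uncompetitive: Vmax,app = Vmax/α (and Km,app = Km/α) with α = 1 + [I]/Ki.
α = Vmax/Vmax,app = 12.9/5.61 = 2.299.
Ki = [I]/(α − 1) = 5.32/1.299 = 4.09 mM.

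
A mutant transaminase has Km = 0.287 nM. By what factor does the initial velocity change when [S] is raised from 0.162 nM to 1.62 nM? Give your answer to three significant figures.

The fractional saturations are [S]/(Km+[S]) = 0.162/0.4490 = 0.3608 and 1.62/1.907 = 0.8495.
v₂/v₁ is just their ratio: 0.8495/0.3608 = 2.35.

2.35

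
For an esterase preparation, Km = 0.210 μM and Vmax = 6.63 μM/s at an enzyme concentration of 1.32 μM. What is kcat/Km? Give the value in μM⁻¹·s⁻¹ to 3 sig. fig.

kcat = Vmax/[E]total = 6.63/1.32 = 5.02 s⁻¹.
kcat/Km = 5.02/0.210 = 23.9 μM⁻¹·s⁻¹.

23.9 μM⁻¹·s⁻¹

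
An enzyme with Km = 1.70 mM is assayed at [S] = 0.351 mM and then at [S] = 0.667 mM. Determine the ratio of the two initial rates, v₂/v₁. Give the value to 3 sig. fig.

Since Vmax cancels, v₂/v₁ = [S]₂(Km+[S]₁) / [S]₁(Km+[S]₂).
= 0.667×(1.70+0.351) / (0.351×(1.70+0.667)) = 1.368/0.8308 = 1.65.

1.65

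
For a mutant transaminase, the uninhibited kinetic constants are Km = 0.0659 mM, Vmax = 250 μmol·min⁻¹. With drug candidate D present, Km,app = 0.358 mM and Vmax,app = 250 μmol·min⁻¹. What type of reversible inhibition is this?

Km increases (0.0659 → 0.358 mM) while Vmax is unchanged — the hallmark of competitive inhibition.

competitive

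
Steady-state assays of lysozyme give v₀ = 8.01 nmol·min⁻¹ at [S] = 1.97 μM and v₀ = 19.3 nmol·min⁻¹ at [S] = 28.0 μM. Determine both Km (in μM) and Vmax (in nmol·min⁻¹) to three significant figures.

In reciprocal form, 1/v = (Km/Vmax)·(1/[S]) + 1/Vmax. The two points give (1/[S], 1/v) = (0.5076, 0.1248) and (0.03571, 0.05181).
Slope = (0.1248 − 0.05181)/(0.5076 − 0.03571) = 0.1548; intercept = 0.1248 − 0.1548×0.5076 = 0.04629.
Vmax = 1/intercept = 21.6 nmol·min⁻¹; Km = slope × Vmax = 0.1548 × 21.6 = 3.34 μM.

Km = 3.34 μM; Vmax = 21.6 nmol·min⁻¹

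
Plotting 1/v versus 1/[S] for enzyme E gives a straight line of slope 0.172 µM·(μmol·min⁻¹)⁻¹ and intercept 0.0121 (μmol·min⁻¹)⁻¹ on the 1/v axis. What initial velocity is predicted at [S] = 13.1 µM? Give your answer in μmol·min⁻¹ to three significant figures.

39.6 μmol·min⁻¹

The y-intercept is 1/Vmax, so Vmax = 1/0.0121 = 82.6 μmol·min⁻¹.
The slope is Km/Vmax, so Km = 0.172 × 82.6 = 14.2 µM.
Then v = 82.6 × 13.1/(14.2 + 13.1) = 39.6 μmol·min⁻¹.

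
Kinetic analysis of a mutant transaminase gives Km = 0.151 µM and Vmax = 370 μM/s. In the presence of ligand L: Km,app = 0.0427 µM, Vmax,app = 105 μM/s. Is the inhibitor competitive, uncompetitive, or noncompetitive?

uncompetitive

Both Km and Vmax decrease by the same factor (~3.54-fold) — characteristic of uncompetitive inhibition.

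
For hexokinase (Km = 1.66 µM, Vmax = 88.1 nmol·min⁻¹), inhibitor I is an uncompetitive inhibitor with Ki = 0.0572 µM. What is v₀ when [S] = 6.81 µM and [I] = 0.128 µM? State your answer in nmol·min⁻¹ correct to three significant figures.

25.3 nmol·min⁻¹

With α = 1 + [I]/Ki = 1 + 0.128/0.0572 = 3.238, the uncompetitive rate law is v = (Vmax/α)·[S] / (Km/α + [S]).
v = (88.1/3.238)×6.81 / (1.66/3.238 + 6.81) = 185.3/7.323 = 25.3 nmol·min⁻¹.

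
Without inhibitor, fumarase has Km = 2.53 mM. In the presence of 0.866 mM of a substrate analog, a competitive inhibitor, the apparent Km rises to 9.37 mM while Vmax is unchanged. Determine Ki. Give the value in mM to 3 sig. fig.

Competitive: Km,app = α·Km with α = 1 + [I]/Ki.
α = Km,app/Km = 9.37/2.53 = 3.704.
Ki = [I]/(α − 1) = 0.866/2.704 = 0.320 mM.

0.320 mM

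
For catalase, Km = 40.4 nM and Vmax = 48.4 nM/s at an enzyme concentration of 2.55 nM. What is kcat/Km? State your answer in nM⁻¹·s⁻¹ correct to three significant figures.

kcat = Vmax/[E]total = 48.4/2.55 = 19.0 s⁻¹.
kcat/Km = 19.0/40.4 = 0.470 nM⁻¹·s⁻¹.

0.470 nM⁻¹·s⁻¹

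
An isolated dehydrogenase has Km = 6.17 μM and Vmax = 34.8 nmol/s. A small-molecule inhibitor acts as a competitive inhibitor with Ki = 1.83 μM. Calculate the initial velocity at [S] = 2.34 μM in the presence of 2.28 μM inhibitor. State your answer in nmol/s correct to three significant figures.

5.03 nmol/s

α = 1 + [I]/Ki = 1 + 2.28/1.83 = 2.246.
For a competitive inhibitor, Vmax is unchanged and the apparent Km becomes α·Km: Km,app = 13.9 μM, Vmax,app = 34.8 nmol/s.
v = Vmax,app·[S]/(Km,app + [S]) = 34.8 × 2.34/(13.9 + 2.34) = 5.03 nmol/s.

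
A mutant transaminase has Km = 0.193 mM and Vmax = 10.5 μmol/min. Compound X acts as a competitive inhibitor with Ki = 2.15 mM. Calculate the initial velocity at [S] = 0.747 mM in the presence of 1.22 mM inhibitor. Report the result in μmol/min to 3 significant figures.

7.47 μmol/min

α = 1 + [I]/Ki = 1 + 1.22/2.15 = 1.567.
For a competitive inhibitor, Vmax is unchanged and the apparent Km becomes α·Km: Km,app = 0.303 mM, Vmax,app = 10.5 μmol/min.
v = Vmax,app·[S]/(Km,app + [S]) = 10.5 × 0.747/(0.303 + 0.747) = 7.47 μmol/min.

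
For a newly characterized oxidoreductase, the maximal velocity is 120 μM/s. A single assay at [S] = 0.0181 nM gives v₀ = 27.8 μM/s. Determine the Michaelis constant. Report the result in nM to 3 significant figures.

v/Vmax = 27.8/120 = 0.2317 = [S]/(Km+[S]).
So Km + [S] = [S]/0.2317 = 0.07813 nM, giving Km = 0.07813 − 0.0181 = 0.0600 nM.

0.0600 nM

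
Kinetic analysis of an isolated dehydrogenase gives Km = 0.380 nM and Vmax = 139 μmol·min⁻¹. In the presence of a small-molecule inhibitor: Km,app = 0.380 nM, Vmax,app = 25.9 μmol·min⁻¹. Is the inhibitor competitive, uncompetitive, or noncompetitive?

noncompetitive

Vmax decreases (139 → 25.9 μmol·min⁻¹) while Km is unchanged — pure noncompetitive inhibition.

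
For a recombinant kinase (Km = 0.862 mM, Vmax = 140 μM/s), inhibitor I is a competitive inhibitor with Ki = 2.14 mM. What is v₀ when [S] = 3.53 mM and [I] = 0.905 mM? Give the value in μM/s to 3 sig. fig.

With α = 1 + [I]/Ki = 1 + 0.905/2.14 = 1.423, the competitive rate law is v = Vmax[S] / (αKm + [S]).
v = 140×3.53 / (1.423×0.862 + 3.53) = 494.2/4.757 = 104 μM/s.

104 μM/s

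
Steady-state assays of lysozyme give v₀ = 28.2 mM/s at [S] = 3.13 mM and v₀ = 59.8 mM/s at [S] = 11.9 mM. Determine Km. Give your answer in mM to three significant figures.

7.93 mM

From v = Vmax[S]/(Km+[S]), each point gives Vmax = v(Km+[S])/[S].
Equating: 28.2(Km+3.13)/3.13 = 59.8(Km+11.9)/11.9.
9.010·Km + 28.2 = 5.025·Km + 59.8, so (9.010 − 5.025)·Km = 59.8 − 28.2.
Km = 31.60/3.984 = 7.93 mM; then Vmax = 28.2(7.93+3.13)/3.13 = 99.7 mM/s.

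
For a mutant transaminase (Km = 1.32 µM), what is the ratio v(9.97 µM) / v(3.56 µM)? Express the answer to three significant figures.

The fractional saturations are [S]/(Km+[S]) = 3.56/4.880 = 0.7295 and 9.97/11.29 = 0.8831.
v₂/v₁ is just their ratio: 0.8831/0.7295 = 1.21.

1.21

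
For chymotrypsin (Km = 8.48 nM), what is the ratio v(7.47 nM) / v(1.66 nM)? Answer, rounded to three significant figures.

2.86

Since Vmax cancels, v₂/v₁ = [S]₂(Km+[S]₁) / [S]₁(Km+[S]₂).
= 7.47×(8.48+1.66) / (1.66×(8.48+7.47)) = 75.75/26.48 = 2.86.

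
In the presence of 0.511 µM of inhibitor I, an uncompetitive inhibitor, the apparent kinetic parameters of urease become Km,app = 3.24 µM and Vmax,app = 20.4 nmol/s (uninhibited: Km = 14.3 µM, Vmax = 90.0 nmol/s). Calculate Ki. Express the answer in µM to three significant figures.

Uncompetitive: Vmax,app = Vmax/α (and Km,app = Km/α) with α = 1 + [I]/Ki.
α = Vmax/Vmax,app = 90.0/20.4 = 4.412.
Since α = 1 + [I]/Ki, [I]/Ki = 4.412 − 1 = 3.412 and Ki = 0.511/3.412 = 0.150 µM.

0.150 µM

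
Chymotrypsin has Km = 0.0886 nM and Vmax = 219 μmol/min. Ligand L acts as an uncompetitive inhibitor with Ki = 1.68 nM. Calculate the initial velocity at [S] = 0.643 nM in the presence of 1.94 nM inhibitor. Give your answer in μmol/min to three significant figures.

α = 1 + [I]/Ki = 1 + 1.94/1.68 = 2.155.
For an uncompetitive inhibitor, both parameters are divided by α, giving Vmax/α and Km/α: Km,app = 0.0411 nM, Vmax,app = 102 μmol/min.
v = Vmax,app·[S]/(Km,app + [S]) = 102 × 0.643/(0.0411 + 0.643) = 95.5 μmol/min.

95.5 μmol/min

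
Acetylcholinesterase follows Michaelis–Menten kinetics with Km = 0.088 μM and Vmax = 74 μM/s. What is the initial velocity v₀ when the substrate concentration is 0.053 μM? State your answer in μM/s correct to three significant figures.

27.8 μM/s

v = Vmax·[S]/(Km + [S]) = 74 × 0.053 / (0.088 + 0.053)
  = 3.922 / 0.1410 = 27.8 μM/s.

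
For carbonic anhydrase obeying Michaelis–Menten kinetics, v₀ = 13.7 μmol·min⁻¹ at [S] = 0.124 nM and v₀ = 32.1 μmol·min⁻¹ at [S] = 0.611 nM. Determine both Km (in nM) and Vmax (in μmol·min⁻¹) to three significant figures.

In reciprocal form, 1/v = (Km/Vmax)·(1/[S]) + 1/Vmax. The two points give (1/[S], 1/v) = (8.065, 0.07299) and (1.637, 0.03115).
Slope = (0.07299 − 0.03115)/(8.065 − 1.637) = 0.006509; intercept = 0.07299 − 0.006509×8.065 = 0.02050.
Vmax = 1/intercept = 48.8 μmol·min⁻¹; Km = slope × Vmax = 0.006509 × 48.8 = 0.318 nM.

Km = 0.318 nM; Vmax = 48.8 μmol·min⁻¹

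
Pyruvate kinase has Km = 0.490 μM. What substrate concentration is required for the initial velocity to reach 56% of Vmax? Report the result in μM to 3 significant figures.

v/Vmax = [S]/(Km+[S]) = 0.56, so [S] = Km·0.56/(1 − 0.56) = 0.490 × 1.273.
[S] = 0.624 μM.

0.624 μM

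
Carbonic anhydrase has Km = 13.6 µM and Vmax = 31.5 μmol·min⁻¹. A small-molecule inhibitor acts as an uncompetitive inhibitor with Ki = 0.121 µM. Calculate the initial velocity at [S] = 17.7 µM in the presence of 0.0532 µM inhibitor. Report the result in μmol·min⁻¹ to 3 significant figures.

With α = 1 + [I]/Ki = 1 + 0.0532/0.121 = 1.440, the uncompetitive rate law is v = (Vmax/α)·[S] / (Km/α + [S]).
v = (31.5/1.440)×17.7 / (13.6/1.440 + 17.7) = 387.3/27.15 = 14.3 μmol·min⁻¹.

14.3 μmol·min⁻¹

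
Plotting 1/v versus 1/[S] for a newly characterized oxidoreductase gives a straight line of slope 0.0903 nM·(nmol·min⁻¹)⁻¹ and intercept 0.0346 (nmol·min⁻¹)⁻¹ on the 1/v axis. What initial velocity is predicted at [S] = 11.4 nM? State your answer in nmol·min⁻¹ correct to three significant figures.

The y-intercept is 1/Vmax, so Vmax = 1/0.0346 = 28.9 nmol·min⁻¹.
The slope is Km/Vmax, so Km = 0.0903 × 28.9 = 2.61 nM.
Then v = 28.9 × 11.4/(2.61 + 11.4) = 23.5 nmol·min⁻¹.

23.5 nmol·min⁻¹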